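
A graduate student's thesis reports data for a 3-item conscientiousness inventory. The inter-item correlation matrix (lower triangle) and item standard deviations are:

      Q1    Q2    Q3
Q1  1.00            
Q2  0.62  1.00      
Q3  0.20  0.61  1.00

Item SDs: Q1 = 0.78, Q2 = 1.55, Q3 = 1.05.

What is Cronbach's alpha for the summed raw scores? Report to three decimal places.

Σσ²ᵢ = 0.78² + 1.55² + 1.05² = 4.1134
Covariances σ_ij = r_ij · s_i · s_j:
  σ(Q1,Q2) = 0.62 × 0.78 × 1.55 = 0.7496
  σ(Q1,Q3) = 0.20 × 0.78 × 1.05 = 0.1638
  σ(Q2,Q3) = 0.61 × 1.55 × 1.05 = 0.9928
σ²_T = Σσ²ᵢ + 2·Σσ_ij = 4.1134 + 2 × 1.9062 = 7.9258
α = (3/2)·(1 − 4.1134/7.9258) = 0.722

Cronbach's alpha = 0.722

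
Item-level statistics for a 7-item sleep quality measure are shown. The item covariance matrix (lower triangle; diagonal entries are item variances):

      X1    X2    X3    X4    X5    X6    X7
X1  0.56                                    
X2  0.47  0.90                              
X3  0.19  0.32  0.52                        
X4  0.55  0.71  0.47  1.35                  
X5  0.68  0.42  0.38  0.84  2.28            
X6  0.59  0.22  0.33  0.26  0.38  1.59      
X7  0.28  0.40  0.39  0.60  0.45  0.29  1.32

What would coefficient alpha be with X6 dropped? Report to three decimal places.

Remaining items: X1, X2, X3, X4, X5, X7 (k = 6).
Σσᵢ² = 0.56 + 0.90 + 0.52 + 1.35 + 2.28 + 1.32 = 6.93
σ²_total = 6.93 + 2 × 7.15 = 21.23
α (item deleted) = (6/5)·(1 − 6.93/21.23) = 0.808

α = 0.808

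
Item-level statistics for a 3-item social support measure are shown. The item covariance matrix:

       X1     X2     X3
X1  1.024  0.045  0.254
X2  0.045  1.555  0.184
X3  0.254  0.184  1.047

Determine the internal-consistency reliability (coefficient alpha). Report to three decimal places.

α = 0.316

ΣVar(i) = 1.024 + 1.555 + 1.047 = 3.626
Sum of the distinct covariances = 0.483
σ²_total = 3.626 + 2 × 0.483 = 4.592
α = (k/(k−1))·(1 − ΣVar(i)/σ²_total) = (3/2)·(1 − 3.626/4.592) = 0.316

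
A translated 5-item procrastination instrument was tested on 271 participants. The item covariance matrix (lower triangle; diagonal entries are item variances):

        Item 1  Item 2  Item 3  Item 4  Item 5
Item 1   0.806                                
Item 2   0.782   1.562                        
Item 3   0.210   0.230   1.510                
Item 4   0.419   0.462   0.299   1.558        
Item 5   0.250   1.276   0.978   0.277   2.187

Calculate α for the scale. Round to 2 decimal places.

Σσ²ᵢ = 0.806 + 1.562 + 1.510 + 1.558 + 2.187 = 7.623
Sum of off-diagonal covariances = 5.183
σ²_T = 7.623 + 2 × 5.183 = 17.989
α = (k/(k−1))·(1 − Σσ²ᵢ/σ²_T) = (5/4)·(1 − 7.623/17.989) = 0.72

α = 0.72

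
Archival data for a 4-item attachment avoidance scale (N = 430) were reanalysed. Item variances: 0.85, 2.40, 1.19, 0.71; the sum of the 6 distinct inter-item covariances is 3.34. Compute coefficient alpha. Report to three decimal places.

Σσᵢ² = 0.85 + 2.40 + 1.19 + 0.71 = 5.15
Sum of distinct covariances = 3.34
σ²_total = Σσᵢ² + 2·Σcov = 5.15 + 2 × 3.34 = 11.83
α = (4/3)·(1 − 5.15/11.83) = 0.753

α = 0.753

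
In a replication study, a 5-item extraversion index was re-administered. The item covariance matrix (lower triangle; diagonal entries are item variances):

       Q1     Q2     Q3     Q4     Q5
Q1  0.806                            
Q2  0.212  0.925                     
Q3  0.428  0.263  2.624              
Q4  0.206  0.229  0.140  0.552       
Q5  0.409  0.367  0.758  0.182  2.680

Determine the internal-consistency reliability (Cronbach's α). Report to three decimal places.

Σσᵢ² = 0.806 + 0.925 + 2.624 + 0.552 + 2.680 = 7.587
Sum of the distinct covariances = 3.194
σ²_T = 7.587 + 2 × 3.194 = 13.975
α = (k/(k−1))·(1 − Σσᵢ²/σ²_T) = (5/4)·(1 − 7.587/13.975) = 0.571

Cronbach's α = 0.571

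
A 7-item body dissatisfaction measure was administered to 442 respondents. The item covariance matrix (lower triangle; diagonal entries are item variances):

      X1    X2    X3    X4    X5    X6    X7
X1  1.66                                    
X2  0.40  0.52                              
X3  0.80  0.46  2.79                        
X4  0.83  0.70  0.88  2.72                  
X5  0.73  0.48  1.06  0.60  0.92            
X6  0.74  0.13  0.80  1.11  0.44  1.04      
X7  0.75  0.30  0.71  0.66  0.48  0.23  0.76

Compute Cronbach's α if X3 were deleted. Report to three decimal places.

Remaining items: X1, X2, X4, X5, X6, X7 (k = 6).
Σσᵢ² = 1.66 + 0.52 + 2.72 + 0.92 + 1.04 + 0.76 = 7.62
Var(T) = 7.62 + 2 × 8.58 = 24.78
α (item deleted) = (6/5)·(1 − 7.62/24.78) = 0.831

α = 0.831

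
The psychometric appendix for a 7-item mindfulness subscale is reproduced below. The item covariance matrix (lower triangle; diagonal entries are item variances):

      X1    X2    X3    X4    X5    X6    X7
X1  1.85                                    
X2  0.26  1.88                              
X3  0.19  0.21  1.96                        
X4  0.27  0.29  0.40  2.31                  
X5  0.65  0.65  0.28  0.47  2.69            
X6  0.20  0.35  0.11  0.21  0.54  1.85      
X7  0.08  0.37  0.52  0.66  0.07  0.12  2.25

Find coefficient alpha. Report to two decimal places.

α = 0.56

sum of item variances = 1.85 + 1.88 + 1.96 + 2.31 + 2.69 + 1.85 + 2.25 = 14.79
Σ_{i<j} σ_ij = 6.90
σ²_T = 14.79 + 2 × 6.90 = 28.59
α = (k/(k−1))·(1 − sum of item variances/σ²_T) = (7/6)·(1 − 14.79/28.59) = 0.56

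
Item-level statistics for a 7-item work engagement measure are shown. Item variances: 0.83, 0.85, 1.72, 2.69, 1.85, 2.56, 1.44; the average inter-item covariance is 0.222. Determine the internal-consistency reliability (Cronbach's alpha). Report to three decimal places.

α = 0.512

Σσᵢ² = 0.83 + 0.85 + 1.72 + 2.69 + 1.85 + 2.56 + 1.44 = 11.94
Sum of the 21 distinct covariances = 21 × 0.222 = 4.662
σ²_T = Σσᵢ² + 2·Σcov = 11.94 + 2 × 4.662 = 21.264
α = (7/6)·(1 − 11.94/21.264) = 0.512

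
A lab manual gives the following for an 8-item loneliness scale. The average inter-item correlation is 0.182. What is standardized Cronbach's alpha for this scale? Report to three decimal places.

Standardized α = k·r̄ / (1 + (k−1)·r̄) = 8 × 0.182 / (1 + 7 × 0.182)
  = 1.4560 / 2.2740 = 0.640

α = 0.640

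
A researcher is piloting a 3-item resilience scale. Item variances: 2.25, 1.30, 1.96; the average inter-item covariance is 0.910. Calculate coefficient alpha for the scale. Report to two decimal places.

α = 0.75

ΣVar(i) = 2.25 + 1.30 + 1.96 = 5.51
Sum of the 3 distinct covariances = 3 × 0.910 = 2.730
σ²_T = ΣVar(i) + 2·Σcov = 5.51 + 2 × 2.730 = 10.970
α = (3/2)·(1 − 5.51/10.970) = 0.75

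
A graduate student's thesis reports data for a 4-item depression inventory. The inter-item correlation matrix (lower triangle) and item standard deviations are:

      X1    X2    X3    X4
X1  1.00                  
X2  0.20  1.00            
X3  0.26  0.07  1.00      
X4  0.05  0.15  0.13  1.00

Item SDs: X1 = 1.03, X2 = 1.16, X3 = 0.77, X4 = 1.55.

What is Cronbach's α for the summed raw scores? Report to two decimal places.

Cronbach's α = 0.36

Σσ²ᵢ = 1.03² + 1.16² + 0.77² + 1.55² = 5.4019
Covariances σ_ij = r_ij · s_i · s_j:
  σ(X1,X2) = 0.20 × 1.03 × 1.16 = 0.2390
  σ(X1,X3) = 0.26 × 1.03 × 0.77 = 0.2062
  σ(X1,X4) = 0.05 × 1.03 × 1.55 = 0.0798
  σ(X2,X3) = 0.07 × 1.16 × 0.77 = 0.0625
  σ(X2,X4) = 0.15 × 1.16 × 1.55 = 0.2697
  σ(X3,X4) = 0.13 × 0.77 × 1.55 = 0.1552
σ²_T = Σσ²ᵢ + 2·Σσ_ij = 5.4019 + 2 × 1.0124 = 7.4267
α = (4/3)·(1 − 5.4019/7.4267) = 0.36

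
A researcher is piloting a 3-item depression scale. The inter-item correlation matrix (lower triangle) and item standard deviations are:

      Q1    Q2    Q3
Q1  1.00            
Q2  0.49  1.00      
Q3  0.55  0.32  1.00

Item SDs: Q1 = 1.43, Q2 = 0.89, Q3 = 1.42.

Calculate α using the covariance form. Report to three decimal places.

α = 0.704

Σσ²ᵢ = 1.43² + 0.89² + 1.42² = 4.8534
Covariances σ_ij = r_ij · s_i · s_j:
  σ(Q1,Q2) = 0.49 × 1.43 × 0.89 = 0.6236
  σ(Q1,Q3) = 0.55 × 1.43 × 1.42 = 1.1168
  σ(Q2,Q3) = 0.32 × 0.89 × 1.42 = 0.4044
σ²_T = Σσ²ᵢ + 2·Σσ_ij = 4.8534 + 2 × 2.1448 = 9.1430
α = (3/2)·(1 − 4.8534/9.1430) = 0.704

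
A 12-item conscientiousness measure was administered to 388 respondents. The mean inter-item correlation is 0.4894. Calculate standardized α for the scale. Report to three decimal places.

standardized α = 0.920

Standardized α = k·r̄ / (1 + (k−1)·r̄) = 12 × 0.4894 / (1 + 11 × 0.4894)
  = 5.8728 / 6.3834 = 0.920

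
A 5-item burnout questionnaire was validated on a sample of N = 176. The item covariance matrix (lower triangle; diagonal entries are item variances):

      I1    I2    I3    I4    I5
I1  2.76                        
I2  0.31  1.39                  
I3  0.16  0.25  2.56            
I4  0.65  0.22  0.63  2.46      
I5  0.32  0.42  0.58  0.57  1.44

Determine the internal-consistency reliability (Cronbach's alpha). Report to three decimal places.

Cronbach's alpha = 0.546

Σσ²ᵢ = 2.76 + 1.39 + 2.56 + 2.46 + 1.44 = 10.61
Sum of off-diagonal covariances = 4.11
σ²_T = 10.61 + 2 × 4.11 = 18.83
α = (k/(k−1))·(1 − Σσ²ᵢ/σ²_T) = (5/4)·(1 − 10.61/18.83) = 0.546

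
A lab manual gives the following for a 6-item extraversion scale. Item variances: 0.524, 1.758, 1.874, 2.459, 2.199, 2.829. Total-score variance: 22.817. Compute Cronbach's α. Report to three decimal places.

Σσ²ᵢ = 0.524 + 1.758 + 1.874 + 2.459 + 2.199 + 2.829 = 11.643
α = (k/(k−1))·(1 − Σσ²ᵢ/total variance) = (6/5)·(1 − 11.643/22.817) = 0.588

Cronbach's α = 0.588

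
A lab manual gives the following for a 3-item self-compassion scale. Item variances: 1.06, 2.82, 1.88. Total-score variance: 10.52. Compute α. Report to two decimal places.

Σσ²ᵢ = 1.06 + 2.82 + 1.88 = 5.76
α = (k/(k−1))·(1 − Σσ²ᵢ/total variance) = (3/2)·(1 − 5.76/10.52) = 0.68

α = 0.68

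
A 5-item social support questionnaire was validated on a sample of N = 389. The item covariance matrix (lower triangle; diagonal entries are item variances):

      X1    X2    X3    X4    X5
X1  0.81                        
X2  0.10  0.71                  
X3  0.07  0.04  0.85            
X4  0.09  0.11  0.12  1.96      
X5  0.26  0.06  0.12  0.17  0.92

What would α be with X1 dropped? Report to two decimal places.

Remaining items: X2, X3, X4, X5 (k = 4).
Σσᵢ² = 0.71 + 0.85 + 1.96 + 0.92 = 4.44
σ²_T = 4.44 + 2 × 0.62 = 5.68
α (item deleted) = (4/3)·(1 − 4.44/5.68) = 0.29

α = 0.29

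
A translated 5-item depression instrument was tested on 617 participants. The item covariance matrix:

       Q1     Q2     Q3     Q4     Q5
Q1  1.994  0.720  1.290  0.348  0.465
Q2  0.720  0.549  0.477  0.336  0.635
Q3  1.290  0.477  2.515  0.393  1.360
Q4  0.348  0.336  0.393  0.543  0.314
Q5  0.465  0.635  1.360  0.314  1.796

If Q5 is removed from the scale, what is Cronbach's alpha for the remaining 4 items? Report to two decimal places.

Remaining items: Q1, Q2, Q3, Q4 (k = 4).
Σσ²ᵢ = 1.994 + 0.549 + 2.515 + 0.543 = 5.601
σ²_T = 5.601 + 2 × 3.564 = 12.729
α (item deleted) = (4/3)·(1 − 5.601/12.729) = 0.75

Cronbach's alpha = 0.75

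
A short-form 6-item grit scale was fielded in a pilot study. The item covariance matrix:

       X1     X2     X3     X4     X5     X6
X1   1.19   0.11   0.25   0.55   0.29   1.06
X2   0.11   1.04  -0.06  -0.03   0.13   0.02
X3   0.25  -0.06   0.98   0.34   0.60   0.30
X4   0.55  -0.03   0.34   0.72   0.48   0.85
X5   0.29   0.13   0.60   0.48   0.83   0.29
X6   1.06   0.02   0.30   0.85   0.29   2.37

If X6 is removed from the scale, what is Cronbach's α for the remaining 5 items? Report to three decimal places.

α = 0.660

Remaining items: X1, X2, X3, X4, X5 (k = 5).
ΣVar(i) = 1.19 + 1.04 + 0.98 + 0.72 + 0.83 = 4.76
Var(T) = 4.76 + 2 × 2.66 = 10.08
α (item deleted) = (5/4)·(1 − 4.76/10.08) = 0.660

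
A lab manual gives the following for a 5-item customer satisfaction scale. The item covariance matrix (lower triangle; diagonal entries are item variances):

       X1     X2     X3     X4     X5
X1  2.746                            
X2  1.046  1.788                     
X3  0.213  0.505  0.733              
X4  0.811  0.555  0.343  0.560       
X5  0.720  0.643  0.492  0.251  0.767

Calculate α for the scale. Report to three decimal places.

α = 0.786

sum of item variances = 2.746 + 1.788 + 0.733 + 0.560 + 0.767 = 6.594
Sum of off-diagonal covariances = 5.579
total variance = 6.594 + 2 × 5.579 = 17.752
α = (k/(k−1))·(1 − sum of item variances/total variance) = (5/4)·(1 − 6.594/17.752) = 0.786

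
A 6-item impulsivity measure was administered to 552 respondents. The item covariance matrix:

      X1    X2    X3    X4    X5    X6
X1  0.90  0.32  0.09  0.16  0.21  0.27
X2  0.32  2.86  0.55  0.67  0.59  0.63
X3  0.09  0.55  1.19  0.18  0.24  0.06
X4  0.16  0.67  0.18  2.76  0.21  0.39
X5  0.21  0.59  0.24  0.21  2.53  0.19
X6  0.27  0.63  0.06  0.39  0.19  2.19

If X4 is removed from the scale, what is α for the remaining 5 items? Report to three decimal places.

Remaining items: X1, X2, X3, X5, X6 (k = 5).
sum of item variances = 0.90 + 2.86 + 1.19 + 2.53 + 2.19 = 9.67
total variance = 9.67 + 2 × 3.15 = 15.97
α (item deleted) = (5/4)·(1 − 9.67/15.97) = 0.493

α = 0.493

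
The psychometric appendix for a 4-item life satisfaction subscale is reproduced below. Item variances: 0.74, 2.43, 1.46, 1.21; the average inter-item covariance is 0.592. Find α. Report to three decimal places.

α = 0.732

Σσ²ᵢ = 0.74 + 2.43 + 1.46 + 1.21 = 5.84
Sum of the 6 distinct covariances = 6 × 0.592 = 3.552
Var(T) = Σσ²ᵢ + 2·Σcov = 5.84 + 2 × 3.552 = 12.944
α = (4/3)·(1 − 5.84/12.944) = 0.732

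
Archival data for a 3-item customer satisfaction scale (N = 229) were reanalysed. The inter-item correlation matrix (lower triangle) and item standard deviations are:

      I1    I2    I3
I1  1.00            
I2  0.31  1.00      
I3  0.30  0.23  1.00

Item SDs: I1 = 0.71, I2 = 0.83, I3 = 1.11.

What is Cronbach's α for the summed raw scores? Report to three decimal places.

Cronbach's α = 0.513

Σσ²ᵢ = 0.71² + 0.83² + 1.11² = 2.4251
Covariances σ_ij = r_ij · s_i · s_j:
  σ(I1,I2) = 0.31 × 0.71 × 0.83 = 0.1827
  σ(I1,I3) = 0.30 × 0.71 × 1.11 = 0.2364
  σ(I2,I3) = 0.23 × 0.83 × 1.11 = 0.2119
σ²_T = Σσ²ᵢ + 2·Σσ_ij = 2.4251 + 2 × 0.6310 = 3.6871
α = (3/2)·(1 − 2.4251/3.6871) = 0.513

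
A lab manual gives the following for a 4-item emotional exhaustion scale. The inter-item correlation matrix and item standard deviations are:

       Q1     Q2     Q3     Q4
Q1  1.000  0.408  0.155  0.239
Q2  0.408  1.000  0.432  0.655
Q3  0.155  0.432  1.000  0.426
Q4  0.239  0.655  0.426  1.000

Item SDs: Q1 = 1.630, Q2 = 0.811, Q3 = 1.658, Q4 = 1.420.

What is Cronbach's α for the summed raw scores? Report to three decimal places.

α = 0.651

Σσ²ᵢ = 1.630² + 0.811² + 1.658² + 1.420² = 8.0800
Covariances σ_ij = r_ij · s_i · s_j:
  σ(Q1,Q2) = 0.408 × 1.630 × 0.811 = 0.5393
  σ(Q1,Q3) = 0.155 × 1.630 × 1.658 = 0.4189
  σ(Q1,Q4) = 0.239 × 1.630 × 1.420 = 0.5532
  σ(Q2,Q3) = 0.432 × 0.811 × 1.658 = 0.5809
  σ(Q2,Q4) = 0.655 × 0.811 × 1.420 = 0.7543
  σ(Q3,Q4) = 0.426 × 1.658 × 1.420 = 1.0030
σ²_T = Σσ²ᵢ + 2·Σσ_ij = 8.0800 + 2 × 3.8496 = 15.7792
α = (4/3)·(1 − 8.0800/15.7792) = 0.651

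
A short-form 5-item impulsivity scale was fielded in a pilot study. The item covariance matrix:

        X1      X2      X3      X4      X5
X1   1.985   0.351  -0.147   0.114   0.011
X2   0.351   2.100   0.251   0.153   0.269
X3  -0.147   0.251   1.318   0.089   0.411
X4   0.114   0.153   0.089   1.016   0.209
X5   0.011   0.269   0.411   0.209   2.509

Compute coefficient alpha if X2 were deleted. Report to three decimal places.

α = 0.223

Remaining items: X1, X3, X4, X5 (k = 4).
Σσᵢ² = 1.985 + 1.318 + 1.016 + 2.509 = 6.828
σ²_T = 6.828 + 2 × 0.687 = 8.202
α (item deleted) = (4/3)·(1 − 6.828/8.202) = 0.223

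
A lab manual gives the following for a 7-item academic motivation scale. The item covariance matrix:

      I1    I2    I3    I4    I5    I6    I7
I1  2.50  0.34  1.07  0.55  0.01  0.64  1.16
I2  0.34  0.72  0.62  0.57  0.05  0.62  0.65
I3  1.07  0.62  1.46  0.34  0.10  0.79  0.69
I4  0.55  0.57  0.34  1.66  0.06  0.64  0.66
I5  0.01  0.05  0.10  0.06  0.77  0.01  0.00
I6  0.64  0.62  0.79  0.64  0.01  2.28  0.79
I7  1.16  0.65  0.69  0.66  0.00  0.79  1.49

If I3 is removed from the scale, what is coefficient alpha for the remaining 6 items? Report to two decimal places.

Remaining items: I1, I2, I4, I5, I6, I7 (k = 6).
Σσ²ᵢ = 2.50 + 0.72 + 1.66 + 0.77 + 2.28 + 1.49 = 9.42
σ²_T = 9.42 + 2 × 6.75 = 22.92
α (item deleted) = (6/5)·(1 − 9.42/22.92) = 0.71

α = 0.71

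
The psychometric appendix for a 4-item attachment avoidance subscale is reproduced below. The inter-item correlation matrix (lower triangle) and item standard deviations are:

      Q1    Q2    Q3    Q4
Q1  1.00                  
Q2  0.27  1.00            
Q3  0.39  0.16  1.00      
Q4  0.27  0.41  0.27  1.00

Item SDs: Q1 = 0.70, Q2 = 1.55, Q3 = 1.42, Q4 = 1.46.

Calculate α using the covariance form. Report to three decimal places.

Σσ²ᵢ = 0.70² + 1.55² + 1.42² + 1.46² = 7.0405
Covariances σ_ij = r_ij · s_i · s_j:
  σ(Q1,Q2) = 0.27 × 0.70 × 1.55 = 0.2929
  σ(Q1,Q3) = 0.39 × 0.70 × 1.42 = 0.3877
  σ(Q1,Q4) = 0.27 × 0.70 × 1.46 = 0.2759
  σ(Q2,Q3) = 0.16 × 1.55 × 1.42 = 0.3522
  σ(Q2,Q4) = 0.41 × 1.55 × 1.46 = 0.9278
  σ(Q3,Q4) = 0.27 × 1.42 × 1.46 = 0.5598
σ²_T = Σσ²ᵢ + 2·Σσ_ij = 7.0405 + 2 × 2.7963 = 12.6331
α = (4/3)·(1 − 7.0405/12.6331) = 0.590

α = 0.590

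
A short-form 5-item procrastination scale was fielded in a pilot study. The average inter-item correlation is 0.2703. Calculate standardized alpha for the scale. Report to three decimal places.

Standardized α = k·r̄ / (1 + (k−1)·r̄) = 5 × 0.2703 / (1 + 4 × 0.2703)
  = 1.3515 / 2.0812 = 0.649

α = 0.649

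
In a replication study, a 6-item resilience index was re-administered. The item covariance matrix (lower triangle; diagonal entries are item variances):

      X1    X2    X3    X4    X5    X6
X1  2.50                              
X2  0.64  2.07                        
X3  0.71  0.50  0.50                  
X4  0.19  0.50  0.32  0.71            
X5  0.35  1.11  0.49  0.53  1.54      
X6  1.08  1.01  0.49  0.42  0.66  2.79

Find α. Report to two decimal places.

Σσᵢ² = 2.50 + 2.07 + 0.50 + 0.71 + 1.54 + 2.79 = 10.11
Sum of the distinct covariances = 9.00
Var(T) = 10.11 + 2 × 9.00 = 28.11
α = (k/(k−1))·(1 − Σσᵢ²/Var(T)) = (6/5)·(1 − 10.11/28.11) = 0.77

α = 0.77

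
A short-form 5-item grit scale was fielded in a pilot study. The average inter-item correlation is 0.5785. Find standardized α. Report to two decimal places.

Standardized α = k·r̄ / (1 + (k−1)·r̄) = 5 × 0.5785 / (1 + 4 × 0.5785)
  = 2.8925 / 3.3140 = 0.87

standardized α = 0.87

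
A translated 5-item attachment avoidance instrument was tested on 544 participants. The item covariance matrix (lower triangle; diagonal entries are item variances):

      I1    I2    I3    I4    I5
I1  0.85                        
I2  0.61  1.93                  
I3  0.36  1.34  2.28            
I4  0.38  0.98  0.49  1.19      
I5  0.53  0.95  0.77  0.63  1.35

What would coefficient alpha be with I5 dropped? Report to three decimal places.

Remaining items: I1, I2, I3, I4 (k = 4).
Σσᵢ² = 0.85 + 1.93 + 2.28 + 1.19 = 6.25
σ²_total = 6.25 + 2 × 4.16 = 14.57
α (item deleted) = (4/3)·(1 − 6.25/14.57) = 0.761

α = 0.761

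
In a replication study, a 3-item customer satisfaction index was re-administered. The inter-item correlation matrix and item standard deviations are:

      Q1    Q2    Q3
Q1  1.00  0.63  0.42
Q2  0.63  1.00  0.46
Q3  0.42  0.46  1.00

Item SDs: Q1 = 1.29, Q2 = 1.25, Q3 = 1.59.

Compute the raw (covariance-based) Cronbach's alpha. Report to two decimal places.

Σσ²ᵢ = 1.29² + 1.25² + 1.59² = 5.7547
Covariances σ_ij = r_ij · s_i · s_j:
  σ(Q1,Q2) = 0.63 × 1.29 × 1.25 = 1.0159
  σ(Q1,Q3) = 0.42 × 1.29 × 1.59 = 0.8615
  σ(Q2,Q3) = 0.46 × 1.25 × 1.59 = 0.9143
σ²_T = Σσ²ᵢ + 2·Σσ_ij = 5.7547 + 2 × 2.7917 = 11.3381
α = (3/2)·(1 − 5.7547/11.3381) = 0.74

α = 0.74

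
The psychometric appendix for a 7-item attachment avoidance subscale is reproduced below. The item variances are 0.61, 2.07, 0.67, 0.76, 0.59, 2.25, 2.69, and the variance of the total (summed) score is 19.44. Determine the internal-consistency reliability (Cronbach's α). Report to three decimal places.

Σσ²ᵢ = 0.61 + 2.07 + 0.67 + 0.76 + 0.59 + 2.25 + 2.69 = 9.64
α = (k/(k−1))·(1 − Σσ²ᵢ/Var(T)) = (7/6)·(1 − 9.64/19.44) = 0.588

Cronbach's α = 0.588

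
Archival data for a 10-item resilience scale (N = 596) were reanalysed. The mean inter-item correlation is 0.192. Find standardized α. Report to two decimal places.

α = 0.70

Standardized α = k·r̄ / (1 + (k−1)·r̄) = 10 × 0.192 / (1 + 9 × 0.192)
  = 1.9200 / 2.7280 = 0.70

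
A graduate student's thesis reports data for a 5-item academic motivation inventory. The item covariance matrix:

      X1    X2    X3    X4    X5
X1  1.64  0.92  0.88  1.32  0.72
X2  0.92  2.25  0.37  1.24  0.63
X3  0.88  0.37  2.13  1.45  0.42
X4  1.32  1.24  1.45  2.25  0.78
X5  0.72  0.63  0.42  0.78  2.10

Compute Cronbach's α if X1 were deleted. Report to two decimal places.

Cronbach's α = 0.70

Remaining items: X2, X3, X4, X5 (k = 4).
ΣVar(i) = 2.25 + 2.13 + 2.25 + 2.10 = 8.73
total variance = 8.73 + 2 × 4.89 = 18.51
α (item deleted) = (4/3)·(1 − 8.73/18.51) = 0.70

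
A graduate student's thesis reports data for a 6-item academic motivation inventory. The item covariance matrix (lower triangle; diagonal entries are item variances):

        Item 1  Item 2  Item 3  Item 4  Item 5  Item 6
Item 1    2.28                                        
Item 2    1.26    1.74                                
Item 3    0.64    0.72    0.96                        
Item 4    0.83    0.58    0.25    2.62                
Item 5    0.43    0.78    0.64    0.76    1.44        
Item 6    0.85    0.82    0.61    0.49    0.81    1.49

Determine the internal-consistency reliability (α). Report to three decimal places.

α = 0.798

Σσᵢ² = 2.28 + 1.74 + 0.96 + 2.62 + 1.44 + 1.49 = 10.53
Σ_{i<j} σ_ij = 10.47
σ²_T = 10.53 + 2 × 10.47 = 31.47
α = (k/(k−1))·(1 − Σσᵢ²/σ²_T) = (6/5)·(1 − 10.53/31.47) = 0.798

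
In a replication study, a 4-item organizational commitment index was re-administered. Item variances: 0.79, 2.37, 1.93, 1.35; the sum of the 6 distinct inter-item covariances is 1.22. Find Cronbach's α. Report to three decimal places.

ΣVar(i) = 0.79 + 2.37 + 1.93 + 1.35 = 6.44
Sum of distinct covariances = 1.22
Var(T) = ΣVar(i) + 2·Σcov = 6.44 + 2 × 1.22 = 8.88
α = (4/3)·(1 − 6.44/8.88) = 0.366

α = 0.366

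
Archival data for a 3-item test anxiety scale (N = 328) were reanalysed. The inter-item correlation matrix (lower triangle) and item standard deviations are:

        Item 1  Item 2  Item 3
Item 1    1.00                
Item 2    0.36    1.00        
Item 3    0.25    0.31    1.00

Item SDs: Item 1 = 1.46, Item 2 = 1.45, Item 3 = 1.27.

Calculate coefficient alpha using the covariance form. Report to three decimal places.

Σσ²ᵢ = 1.46² + 1.45² + 1.27² = 5.8470
Covariances σ_ij = r_ij · s_i · s_j:
  σ(Item 1,Item 2) = 0.36 × 1.46 × 1.45 = 0.7621
  σ(Item 1,Item 3) = 0.25 × 1.46 × 1.27 = 0.4636
  σ(Item 2,Item 3) = 0.31 × 1.45 × 1.27 = 0.5709
σ²_T = Σσ²ᵢ + 2·Σσ_ij = 5.8470 + 2 × 1.7966 = 9.4402
α = (3/2)·(1 − 5.8470/9.4402) = 0.571

coefficient alpha = 0.571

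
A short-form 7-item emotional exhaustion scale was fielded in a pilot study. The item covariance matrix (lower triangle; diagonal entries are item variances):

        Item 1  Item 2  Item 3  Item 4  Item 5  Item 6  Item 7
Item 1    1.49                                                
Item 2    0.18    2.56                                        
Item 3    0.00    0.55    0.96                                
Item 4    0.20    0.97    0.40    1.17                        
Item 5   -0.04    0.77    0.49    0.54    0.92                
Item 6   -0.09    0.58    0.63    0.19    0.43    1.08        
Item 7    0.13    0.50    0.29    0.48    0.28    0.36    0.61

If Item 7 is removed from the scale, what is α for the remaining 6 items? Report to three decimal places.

Remaining items: Item 1, Item 2, Item 3, Item 4, Item 5, Item 6 (k = 6).
Σσ²ᵢ = 1.49 + 2.56 + 0.96 + 1.17 + 0.92 + 1.08 = 8.18
σ²_T = 8.18 + 2 × 5.80 = 19.78
α (item deleted) = (6/5)·(1 − 8.18/19.78) = 0.704

α = 0.704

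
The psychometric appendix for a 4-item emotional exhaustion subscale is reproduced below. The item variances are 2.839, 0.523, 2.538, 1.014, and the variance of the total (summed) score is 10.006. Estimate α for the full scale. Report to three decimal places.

Σσ²ᵢ = 2.839 + 0.523 + 2.538 + 1.014 = 6.914
α = (k/(k−1))·(1 − Σσ²ᵢ/σ²_total) = (4/3)·(1 − 6.914/10.006) = 0.412

α = 0.412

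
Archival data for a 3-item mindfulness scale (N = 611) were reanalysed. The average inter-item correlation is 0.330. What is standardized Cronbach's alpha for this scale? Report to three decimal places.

Standardized α = k·r̄ / (1 + (k−1)·r̄) = 3 × 0.330 / (1 + 2 × 0.330)
  = 0.9900 / 1.6600 = 0.596

α = 0.596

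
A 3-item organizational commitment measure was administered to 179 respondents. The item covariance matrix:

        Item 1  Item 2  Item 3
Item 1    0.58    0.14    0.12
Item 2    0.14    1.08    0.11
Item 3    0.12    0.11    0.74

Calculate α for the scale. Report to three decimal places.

sum of item variances = 0.58 + 1.08 + 0.74 = 2.40
Sum of the distinct covariances = 0.37
σ²_total = 2.40 + 2 × 0.37 = 3.14
α = (k/(k−1))·(1 − sum of item variances/σ²_total) = (3/2)·(1 − 2.40/3.14) = 0.354

α = 0.354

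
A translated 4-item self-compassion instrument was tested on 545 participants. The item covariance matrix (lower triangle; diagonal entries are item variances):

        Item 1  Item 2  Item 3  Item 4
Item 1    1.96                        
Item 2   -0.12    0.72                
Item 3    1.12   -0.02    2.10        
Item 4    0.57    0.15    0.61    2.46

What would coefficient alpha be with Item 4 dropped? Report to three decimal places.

Remaining items: Item 1, Item 2, Item 3 (k = 3).
ΣVar(i) = 1.96 + 0.72 + 2.10 = 4.78
σ²_T = 4.78 + 2 × 0.98 = 6.74
α (item deleted) = (3/2)·(1 − 4.78/6.74) = 0.436

α = 0.436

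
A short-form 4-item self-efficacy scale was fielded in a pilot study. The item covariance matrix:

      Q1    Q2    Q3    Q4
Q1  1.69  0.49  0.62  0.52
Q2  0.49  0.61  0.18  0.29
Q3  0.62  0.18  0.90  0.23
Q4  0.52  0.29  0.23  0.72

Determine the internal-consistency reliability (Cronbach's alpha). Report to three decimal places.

sum of item variances = 1.69 + 0.61 + 0.90 + 0.72 = 3.92
Sum of the distinct covariances = 2.33
σ²_total = 3.92 + 2 × 2.33 = 8.58
α = (k/(k−1))·(1 − sum of item variances/σ²_total) = (4/3)·(1 − 3.92/8.58) = 0.724

α = 0.724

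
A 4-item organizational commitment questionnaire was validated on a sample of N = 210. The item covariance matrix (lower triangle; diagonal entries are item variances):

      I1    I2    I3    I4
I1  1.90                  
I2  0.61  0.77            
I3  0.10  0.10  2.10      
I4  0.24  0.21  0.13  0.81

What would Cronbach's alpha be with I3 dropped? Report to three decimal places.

Remaining items: I1, I2, I4 (k = 3).
ΣVar(i) = 1.90 + 0.77 + 0.81 = 3.48
σ²_total = 3.48 + 2 × 1.06 = 5.60
α (item deleted) = (3/2)·(1 − 3.48/5.60) = 0.568

α = 0.568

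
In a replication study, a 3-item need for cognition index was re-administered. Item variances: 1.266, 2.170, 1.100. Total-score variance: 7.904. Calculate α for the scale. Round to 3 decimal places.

α = 0.639

Σσ²ᵢ = 1.266 + 2.170 + 1.100 = 4.536
α = (k/(k−1))·(1 − Σσ²ᵢ/Var(T)) = (3/2)·(1 − 4.536/7.904) = 0.639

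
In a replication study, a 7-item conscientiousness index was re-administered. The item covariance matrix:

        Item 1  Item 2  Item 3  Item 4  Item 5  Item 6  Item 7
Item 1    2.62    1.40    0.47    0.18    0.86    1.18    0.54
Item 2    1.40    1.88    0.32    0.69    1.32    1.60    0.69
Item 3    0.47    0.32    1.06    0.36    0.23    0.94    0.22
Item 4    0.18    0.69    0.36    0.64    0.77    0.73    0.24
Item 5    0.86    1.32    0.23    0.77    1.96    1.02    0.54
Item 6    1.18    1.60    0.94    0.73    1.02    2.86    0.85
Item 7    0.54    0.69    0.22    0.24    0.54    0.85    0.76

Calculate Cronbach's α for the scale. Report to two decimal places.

Σσ²ᵢ = 2.62 + 1.88 + 1.06 + 0.64 + 1.96 + 2.86 + 0.76 = 11.78
Sum of off-diagonal covariances = 15.15
σ²_total = 11.78 + 2 × 15.15 = 42.08
α = (k/(k−1))·(1 − Σσ²ᵢ/σ²_total) = (7/6)·(1 − 11.78/42.08) = 0.84

α = 0.84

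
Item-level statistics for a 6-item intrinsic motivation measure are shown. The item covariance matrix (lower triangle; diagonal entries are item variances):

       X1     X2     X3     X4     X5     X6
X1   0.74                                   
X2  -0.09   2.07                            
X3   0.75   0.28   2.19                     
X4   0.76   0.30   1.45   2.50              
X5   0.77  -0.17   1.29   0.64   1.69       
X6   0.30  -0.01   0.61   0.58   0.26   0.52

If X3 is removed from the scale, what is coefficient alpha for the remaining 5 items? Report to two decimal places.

coefficient alpha = 0.59

Remaining items: X1, X2, X4, X5, X6 (k = 5).
ΣVar(i) = 0.74 + 2.07 + 2.50 + 1.69 + 0.52 = 7.52
σ²_T = 7.52 + 2 × 3.34 = 14.20
α (item deleted) = (5/4)·(1 − 7.52/14.20) = 0.59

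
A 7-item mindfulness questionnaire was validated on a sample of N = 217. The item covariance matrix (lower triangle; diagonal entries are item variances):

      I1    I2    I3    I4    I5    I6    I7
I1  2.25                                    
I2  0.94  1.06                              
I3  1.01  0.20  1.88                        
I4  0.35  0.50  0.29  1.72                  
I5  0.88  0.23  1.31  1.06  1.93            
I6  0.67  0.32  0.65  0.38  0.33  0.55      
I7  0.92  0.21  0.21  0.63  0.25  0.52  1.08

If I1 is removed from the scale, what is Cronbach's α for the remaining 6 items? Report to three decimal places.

Remaining items: I2, I3, I4, I5, I6, I7 (k = 6).
Σσᵢ² = 1.06 + 1.88 + 1.72 + 1.93 + 0.55 + 1.08 = 8.22
total variance = 8.22 + 2 × 7.09 = 22.40
α (item deleted) = (6/5)·(1 − 8.22/22.40) = 0.760

α = 0.760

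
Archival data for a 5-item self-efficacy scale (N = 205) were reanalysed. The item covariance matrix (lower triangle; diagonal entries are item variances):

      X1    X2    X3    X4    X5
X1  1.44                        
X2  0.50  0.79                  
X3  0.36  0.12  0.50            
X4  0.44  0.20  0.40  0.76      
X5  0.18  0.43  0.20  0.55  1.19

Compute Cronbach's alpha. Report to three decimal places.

Σσᵢ² = 1.44 + 0.79 + 0.50 + 0.76 + 1.19 = 4.68
Sum of the distinct covariances = 3.38
Var(T) = 4.68 + 2 × 3.38 = 11.44
α = (k/(k−1))·(1 − Σσᵢ²/Var(T)) = (5/4)·(1 − 4.68/11.44) = 0.739

Cronbach's alpha = 0.739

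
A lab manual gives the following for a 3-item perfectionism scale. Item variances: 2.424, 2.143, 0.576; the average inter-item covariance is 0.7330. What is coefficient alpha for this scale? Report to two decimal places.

coefficient alpha = 0.69

Σσᵢ² = 2.424 + 2.143 + 0.576 = 5.143
Sum of the 3 distinct covariances = 3 × 0.7330 = 2.1990
σ²_T = Σσᵢ² + 2·Σcov = 5.143 + 2 × 2.1990 = 9.5410
α = (3/2)·(1 − 5.143/9.5410) = 0.69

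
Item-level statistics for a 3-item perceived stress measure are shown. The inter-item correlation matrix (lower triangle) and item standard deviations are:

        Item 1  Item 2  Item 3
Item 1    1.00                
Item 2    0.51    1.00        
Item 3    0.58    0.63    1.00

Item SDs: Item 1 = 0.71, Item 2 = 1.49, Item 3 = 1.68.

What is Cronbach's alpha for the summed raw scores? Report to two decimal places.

Σσ²ᵢ = 0.71² + 1.49² + 1.68² = 5.5466
Covariances σ_ij = r_ij · s_i · s_j:
  σ(Item 1,Item 2) = 0.51 × 0.71 × 1.49 = 0.5395
  σ(Item 1,Item 3) = 0.58 × 0.71 × 1.68 = 0.6918
  σ(Item 2,Item 3) = 0.63 × 1.49 × 1.68 = 1.5770
σ²_T = Σσ²ᵢ + 2·Σσ_ij = 5.5466 + 2 × 2.8083 = 11.1632
α = (3/2)·(1 − 5.5466/11.1632) = 0.75

α = 0.75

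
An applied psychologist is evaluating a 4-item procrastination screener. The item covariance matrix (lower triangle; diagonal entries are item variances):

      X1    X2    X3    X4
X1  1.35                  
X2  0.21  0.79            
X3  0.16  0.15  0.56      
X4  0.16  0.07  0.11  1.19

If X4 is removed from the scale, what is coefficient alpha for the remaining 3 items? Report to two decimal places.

α = 0.42

Remaining items: X1, X2, X3 (k = 3).
ΣVar(i) = 1.35 + 0.79 + 0.56 = 2.70
σ²_total = 2.70 + 2 × 0.52 = 3.74
α (item deleted) = (3/2)·(1 − 2.70/3.74) = 0.42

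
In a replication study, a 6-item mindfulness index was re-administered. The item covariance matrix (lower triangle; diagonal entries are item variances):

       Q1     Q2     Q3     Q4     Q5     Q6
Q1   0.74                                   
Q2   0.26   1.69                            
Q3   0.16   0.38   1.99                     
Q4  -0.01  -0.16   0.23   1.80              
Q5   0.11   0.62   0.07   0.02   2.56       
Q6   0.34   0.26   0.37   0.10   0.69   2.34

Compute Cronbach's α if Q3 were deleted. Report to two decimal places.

Cronbach's α = 0.41

Remaining items: Q1, Q2, Q4, Q5, Q6 (k = 5).
ΣVar(i) = 0.74 + 1.69 + 1.80 + 2.56 + 2.34 = 9.13
σ²_T = 9.13 + 2 × 2.23 = 13.59
α (item deleted) = (5/4)·(1 − 9.13/13.59) = 0.41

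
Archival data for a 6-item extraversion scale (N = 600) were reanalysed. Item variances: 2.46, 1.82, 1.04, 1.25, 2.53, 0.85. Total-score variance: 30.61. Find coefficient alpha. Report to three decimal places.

Σσᵢ² = 2.46 + 1.82 + 1.04 + 1.25 + 2.53 + 0.85 = 9.95
α = (k/(k−1))·(1 − Σσᵢ²/σ²_total) = (6/5)·(1 − 9.95/30.61) = 0.810

coefficient alpha = 0.810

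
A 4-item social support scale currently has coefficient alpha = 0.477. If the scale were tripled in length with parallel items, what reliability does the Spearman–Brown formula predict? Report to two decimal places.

predicted reliability = 0.73

Length factor m = 3
α' = m·α / (1 + (m−1)·α)
   = 3 × 0.477 / (1 + (3 − 1) × 0.477)
   = 1.4310 / 1.9540 = 0.73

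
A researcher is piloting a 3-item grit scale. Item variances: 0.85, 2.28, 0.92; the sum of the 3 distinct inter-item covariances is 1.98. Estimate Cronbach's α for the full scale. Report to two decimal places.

Cronbach's α = 0.74

Σσᵢ² = 0.85 + 2.28 + 0.92 = 4.05
Sum of distinct covariances = 1.98
σ²_total = Σσᵢ² + 2·Σcov = 4.05 + 2 × 1.98 = 8.01
α = (3/2)·(1 − 4.05/8.01) = 0.74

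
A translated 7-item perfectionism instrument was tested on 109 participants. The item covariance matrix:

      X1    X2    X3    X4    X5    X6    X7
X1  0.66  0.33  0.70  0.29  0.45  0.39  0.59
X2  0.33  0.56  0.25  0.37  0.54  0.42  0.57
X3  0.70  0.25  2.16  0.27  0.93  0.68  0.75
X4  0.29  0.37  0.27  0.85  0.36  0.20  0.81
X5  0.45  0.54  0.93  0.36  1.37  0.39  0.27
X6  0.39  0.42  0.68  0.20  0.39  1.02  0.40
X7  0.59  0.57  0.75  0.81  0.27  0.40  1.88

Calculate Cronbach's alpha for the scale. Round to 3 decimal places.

Σσ²ᵢ = 0.66 + 0.56 + 2.16 + 0.85 + 1.37 + 1.02 + 1.88 = 8.50
Sum of the distinct covariances = 9.96
σ²_total = 8.50 + 2 × 9.96 = 28.42
α = (k/(k−1))·(1 − Σσ²ᵢ/σ²_total) = (7/6)·(1 − 8.50/28.42) = 0.818

α = 0.818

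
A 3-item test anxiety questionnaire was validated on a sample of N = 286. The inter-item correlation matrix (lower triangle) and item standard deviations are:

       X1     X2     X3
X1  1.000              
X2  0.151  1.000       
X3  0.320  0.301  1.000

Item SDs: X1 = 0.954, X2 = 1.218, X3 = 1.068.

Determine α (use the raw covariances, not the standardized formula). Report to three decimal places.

Σσ²ᵢ = 0.954² + 1.218² + 1.068² = 3.5343
Covariances σ_ij = r_ij · s_i · s_j:
  σ(X1,X2) = 0.151 × 0.954 × 1.218 = 0.1755
  σ(X1,X3) = 0.320 × 0.954 × 1.068 = 0.3260
  σ(X2,X3) = 0.301 × 1.218 × 1.068 = 0.3915
σ²_T = Σσ²ᵢ + 2·Σσ_ij = 3.5343 + 2 × 0.8930 = 5.3203
α = (3/2)·(1 − 3.5343/5.3203) = 0.504

α = 0.504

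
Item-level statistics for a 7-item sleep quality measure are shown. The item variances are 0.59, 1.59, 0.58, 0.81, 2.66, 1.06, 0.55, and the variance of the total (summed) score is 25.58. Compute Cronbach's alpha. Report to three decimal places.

sum of item variances = 0.59 + 1.59 + 0.58 + 0.81 + 2.66 + 1.06 + 0.55 = 7.84
α = (k/(k−1))·(1 − sum of item variances/Var(T)) = (7/6)·(1 − 7.84/25.58) = 0.809

Cronbach's alpha = 0.809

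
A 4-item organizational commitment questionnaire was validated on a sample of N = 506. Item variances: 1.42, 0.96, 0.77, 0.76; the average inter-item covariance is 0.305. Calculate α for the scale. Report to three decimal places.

α = 0.645

Σσᵢ² = 1.42 + 0.96 + 0.77 + 0.76 = 3.91
Sum of the 6 distinct covariances = 6 × 0.305 = 1.830
total variance = Σσᵢ² + 2·Σcov = 3.91 + 2 × 1.830 = 7.570
α = (4/3)·(1 − 3.91/7.570) = 0.645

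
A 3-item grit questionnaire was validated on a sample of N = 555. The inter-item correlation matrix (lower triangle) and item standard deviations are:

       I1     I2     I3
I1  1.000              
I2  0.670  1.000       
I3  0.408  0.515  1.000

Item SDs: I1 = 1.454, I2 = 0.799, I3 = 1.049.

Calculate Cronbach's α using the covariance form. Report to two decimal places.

Σσ²ᵢ = 1.454² + 0.799² + 1.049² = 3.8529
Covariances σ_ij = r_ij · s_i · s_j:
  σ(I1,I2) = 0.670 × 1.454 × 0.799 = 0.7784
  σ(I1,I3) = 0.408 × 1.454 × 1.049 = 0.6223
  σ(I2,I3) = 0.515 × 0.799 × 1.049 = 0.4316
σ²_T = Σσ²ᵢ + 2·Σσ_ij = 3.8529 + 2 × 1.8323 = 7.5175
α = (3/2)·(1 − 3.8529/7.5175) = 0.73

α = 0.73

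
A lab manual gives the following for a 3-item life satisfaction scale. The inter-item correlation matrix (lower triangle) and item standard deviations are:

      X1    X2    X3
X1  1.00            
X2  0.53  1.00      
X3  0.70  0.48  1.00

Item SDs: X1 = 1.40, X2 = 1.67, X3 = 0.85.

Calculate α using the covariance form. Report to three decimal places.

Σσ²ᵢ = 1.40² + 1.67² + 0.85² = 5.4714
Covariances σ_ij = r_ij · s_i · s_j:
  σ(X1,X2) = 0.53 × 1.40 × 1.67 = 1.2391
  σ(X1,X3) = 0.70 × 1.40 × 0.85 = 0.8330
  σ(X2,X3) = 0.48 × 1.67 × 0.85 = 0.6814
σ²_T = Σσ²ᵢ + 2·Σσ_ij = 5.4714 + 2 × 2.7535 = 10.9784
α = (3/2)·(1 − 5.4714/10.9784) = 0.752

α = 0.752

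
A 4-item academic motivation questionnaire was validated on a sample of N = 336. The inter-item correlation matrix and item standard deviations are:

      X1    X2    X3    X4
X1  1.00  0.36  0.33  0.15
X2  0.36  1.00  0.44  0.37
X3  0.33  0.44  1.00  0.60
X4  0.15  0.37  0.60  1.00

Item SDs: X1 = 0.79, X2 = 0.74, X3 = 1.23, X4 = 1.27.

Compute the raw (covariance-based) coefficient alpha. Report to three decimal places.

coefficient alpha = 0.699

Σσ²ᵢ = 0.79² + 0.74² + 1.23² + 1.27² = 4.2975
Covariances σ_ij = r_ij · s_i · s_j:
  σ(X1,X2) = 0.36 × 0.79 × 0.74 = 0.2105
  σ(X1,X3) = 0.33 × 0.79 × 1.23 = 0.3207
  σ(X1,X4) = 0.15 × 0.79 × 1.27 = 0.1505
  σ(X2,X3) = 0.44 × 0.74 × 1.23 = 0.4005
  σ(X2,X4) = 0.37 × 0.74 × 1.27 = 0.3477
  σ(X3,X4) = 0.60 × 1.23 × 1.27 = 0.9373
σ²_T = Σσ²ᵢ + 2·Σσ_ij = 4.2975 + 2 × 2.3672 = 9.0319
α = (4/3)·(1 − 4.2975/9.0319) = 0.699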